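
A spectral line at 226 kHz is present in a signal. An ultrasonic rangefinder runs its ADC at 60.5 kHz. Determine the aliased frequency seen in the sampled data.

226 kHz mod fs = 44.5 kHz.
44.5 kHz > fs/2 = 30.25 kHz, folds to fs − 44.5 kHz = 16 kHz.

16 kHz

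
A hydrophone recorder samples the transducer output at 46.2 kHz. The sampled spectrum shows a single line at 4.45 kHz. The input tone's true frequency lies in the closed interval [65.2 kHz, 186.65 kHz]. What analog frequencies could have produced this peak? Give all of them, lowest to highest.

87.95 kHz, 96.85 kHz, 134.15 kHz, 143.05 kHz, 180.35 kHz

Frequencies that alias to 4.45 kHz are k·fs ± 4.45 kHz for integer k ≥ 0.
k=0: 4.45 kHz.
k=1: 41.75 kHz, 50.65 kHz.
k=2: 87.95 kHz, 96.85 kHz.
k=3: 134.15 kHz, 143.05 kHz.
k=4: 180.35 kHz, 189.25 kHz.
k=5: 226.55 kHz, 235.45 kHz.
Within [65.2 kHz, 186.65 kHz]: 87.95 kHz, 96.85 kHz, 134.15 kHz, 143.05 kHz, 180.35 kHz.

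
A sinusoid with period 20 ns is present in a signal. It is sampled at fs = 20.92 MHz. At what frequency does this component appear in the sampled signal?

8.16 MHz

T = 20 ns → f = 1/T = 50 MHz.
50 MHz mod fs = 8.16 MHz.
8.16 MHz ≤ fs/2 = 10.46 MHz, appears at 8.16 MHz.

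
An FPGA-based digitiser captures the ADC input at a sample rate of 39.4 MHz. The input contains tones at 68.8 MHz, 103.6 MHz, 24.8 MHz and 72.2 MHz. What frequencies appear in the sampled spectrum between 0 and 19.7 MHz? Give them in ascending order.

6.6 MHz, 10 MHz, 14.6 MHz

fs/2 = 19.7 MHz.
68.8 MHz mod fs = 29.4 MHz.
29.4 MHz > fs/2 = 19.7 MHz, folds to fs − 29.4 MHz = 10 MHz.
103.6 MHz mod fs = 24.8 MHz.
24.8 MHz > fs/2 = 19.7 MHz, folds to fs − 24.8 MHz = 14.6 MHz.
24.8 MHz > fs/2 = 19.7 MHz, folds to fs − 24.8 MHz = 14.6 MHz.
72.2 MHz mod fs = 32.8 MHz.
32.8 MHz > fs/2 = 19.7 MHz, folds to fs − 32.8 MHz = 6.6 MHz.
Distinct values: {6.6 MHz, 10 MHz, 14.6 MHz}.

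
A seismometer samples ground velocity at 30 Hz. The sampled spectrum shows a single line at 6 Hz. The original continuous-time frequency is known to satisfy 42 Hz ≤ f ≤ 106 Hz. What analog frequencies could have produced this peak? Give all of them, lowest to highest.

54 Hz, 66 Hz, 84 Hz, 96 Hz

Frequencies that alias to 6 Hz are k·fs ± 6 Hz for integer k ≥ 0.
k=0: 6 Hz.
k=1: 24 Hz, 36 Hz.
k=2: 54 Hz, 66 Hz.
k=3: 84 Hz, 96 Hz.
k=4: 114 Hz, 126 Hz.
Within [42 Hz, 106 Hz]: 54 Hz, 66 Hz, 84 Hz, 96 Hz.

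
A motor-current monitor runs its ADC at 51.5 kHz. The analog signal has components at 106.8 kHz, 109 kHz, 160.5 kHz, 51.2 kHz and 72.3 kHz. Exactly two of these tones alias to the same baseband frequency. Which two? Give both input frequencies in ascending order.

109 kHz, 160.5 kHz

fs/2 = 25.75 kHz.
106.8 kHz mod fs = 3.8 kHz.
3.8 kHz ≤ fs/2 = 25.75 kHz, appears at 3.8 kHz.
109 kHz mod fs = 6 kHz.
6 kHz ≤ fs/2 = 25.75 kHz, appears at 6 kHz.
160.5 kHz mod fs = 6 kHz.
6 kHz ≤ fs/2 = 25.75 kHz, appears at 6 kHz.
51.2 kHz > fs/2 = 25.75 kHz, folds to fs − 51.2 kHz = 0.3 kHz.
72.3 kHz mod fs = 20.8 kHz.
20.8 kHz ≤ fs/2 = 25.75 kHz, appears at 20.8 kHz.
109 kHz and 160.5 kHz both map to 6 kHz.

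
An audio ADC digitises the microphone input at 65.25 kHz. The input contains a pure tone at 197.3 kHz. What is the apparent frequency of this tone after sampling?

197.3 kHz mod fs = 1.55 kHz.
1.55 kHz ≤ fs/2 = 32.625 kHz, appears at 1.55 kHz.

1.55 kHz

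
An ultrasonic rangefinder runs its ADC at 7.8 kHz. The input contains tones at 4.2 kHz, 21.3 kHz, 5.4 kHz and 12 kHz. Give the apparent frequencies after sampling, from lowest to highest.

2.1 kHz, 2.4 kHz, 3.6 kHz

fs/2 = 3.9 kHz.
4.2 kHz > fs/2 = 3.9 kHz, folds to fs − 4.2 kHz = 3.6 kHz.
21.3 kHz mod fs = 5.7 kHz.
5.7 kHz > fs/2 = 3.9 kHz, folds to fs − 5.7 kHz = 2.1 kHz.
5.4 kHz > fs/2 = 3.9 kHz, folds to fs − 5.4 kHz = 2.4 kHz.
12 kHz mod fs = 4.2 kHz.
4.2 kHz > fs/2 = 3.9 kHz, folds to fs − 4.2 kHz = 3.6 kHz.
Distinct values: {2.1 kHz, 2.4 kHz, 3.6 kHz}.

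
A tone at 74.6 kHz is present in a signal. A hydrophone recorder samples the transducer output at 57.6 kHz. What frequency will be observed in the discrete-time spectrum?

17 kHz

74.6 kHz mod fs = 17 kHz.
17 kHz ≤ fs/2 = 28.8 kHz, appears at 17 kHz.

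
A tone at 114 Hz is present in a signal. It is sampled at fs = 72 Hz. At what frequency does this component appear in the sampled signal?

114 Hz mod fs = 42 Hz.
42 Hz > fs/2 = 36 Hz, folds to fs − 42 Hz = 30 Hz.

30 Hz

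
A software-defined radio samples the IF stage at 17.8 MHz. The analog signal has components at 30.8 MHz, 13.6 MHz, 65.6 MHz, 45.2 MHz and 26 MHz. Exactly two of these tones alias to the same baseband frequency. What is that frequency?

8.2 MHz

fs/2 = 8.9 MHz.
30.8 MHz mod fs = 13 MHz.
13 MHz > fs/2 = 8.9 MHz, folds to fs − 13 MHz = 4.8 MHz.
13.6 MHz > fs/2 = 8.9 MHz, folds to fs − 13.6 MHz = 4.2 MHz.
65.6 MHz mod fs = 12.2 MHz.
12.2 MHz > fs/2 = 8.9 MHz, folds to fs − 12.2 MHz = 5.6 MHz.
45.2 MHz mod fs = 9.6 MHz.
9.6 MHz > fs/2 = 8.9 MHz, folds to fs − 9.6 MHz = 8.2 MHz.
26 MHz mod fs = 8.2 MHz.
8.2 MHz ≤ fs/2 = 8.9 MHz, appears at 8.2 MHz.
26 MHz and 45.2 MHz both map to 8.2 MHz.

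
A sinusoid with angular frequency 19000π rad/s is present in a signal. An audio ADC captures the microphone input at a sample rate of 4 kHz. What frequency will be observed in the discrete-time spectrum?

ω = 19000π rad/s → f = ω/(2π) = 9500 Hz = 9.5 kHz.
9.5 kHz mod fs = 1.5 kHz.
1.5 kHz ≤ fs/2 = 2 kHz, appears at 1.5 kHz.

1.5 kHz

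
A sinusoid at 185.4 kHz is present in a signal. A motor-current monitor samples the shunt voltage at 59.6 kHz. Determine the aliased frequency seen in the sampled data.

6.6 kHz

185.4 kHz mod fs = 6.6 kHz.
6.6 kHz ≤ fs/2 = 29.8 kHz, appears at 6.6 kHz.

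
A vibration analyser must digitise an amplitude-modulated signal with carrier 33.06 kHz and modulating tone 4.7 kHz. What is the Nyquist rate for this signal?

75.52 kHz

AM sidebands sit at fc ± fm = 28.36 kHz and 37.76 kHz.
Highest-frequency component: 37.76 kHz.
Nyquist rate = 2 × 37.76 kHz = 75.52 kHz.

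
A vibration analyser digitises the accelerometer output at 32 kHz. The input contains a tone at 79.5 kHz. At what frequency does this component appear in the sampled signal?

15.5 kHz

79.5 kHz mod fs = 15.5 kHz.
15.5 kHz ≤ fs/2 = 16 kHz, appears at 15.5 kHz.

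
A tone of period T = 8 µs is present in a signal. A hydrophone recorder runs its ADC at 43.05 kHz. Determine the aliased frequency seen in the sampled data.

T = 8 µs → f = 1/T = 125 kHz.
125 kHz mod fs = 38.9 kHz.
38.9 kHz > fs/2 = 21.525 kHz, folds to fs − 38.9 kHz = 4.15 kHz.

4.15 kHz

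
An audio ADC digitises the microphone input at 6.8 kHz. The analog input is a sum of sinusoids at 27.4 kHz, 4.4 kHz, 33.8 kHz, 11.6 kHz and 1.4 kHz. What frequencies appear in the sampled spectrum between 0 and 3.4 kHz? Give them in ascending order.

0.2 kHz, 1.4 kHz, 2 kHz, 2.4 kHz

fs/2 = 3.4 kHz.
27.4 kHz mod fs = 0.2 kHz.
0.2 kHz ≤ fs/2 = 3.4 kHz, appears at 0.2 kHz.
4.4 kHz > fs/2 = 3.4 kHz, folds to fs − 4.4 kHz = 2.4 kHz.
33.8 kHz mod fs = 6.6 kHz.
6.6 kHz > fs/2 = 3.4 kHz, folds to fs − 6.6 kHz = 0.2 kHz.
11.6 kHz mod fs = 4.8 kHz.
4.8 kHz > fs/2 = 3.4 kHz, folds to fs − 4.8 kHz = 2 kHz.
1.4 kHz ≤ fs/2 = 3.4 kHz, passes unchanged.
Distinct values: {0.2 kHz, 1.4 kHz, 2 kHz, 2.4 kHz}.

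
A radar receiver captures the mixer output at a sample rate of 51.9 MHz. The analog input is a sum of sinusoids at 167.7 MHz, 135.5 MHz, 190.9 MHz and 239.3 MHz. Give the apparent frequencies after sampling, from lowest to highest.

fs/2 = 25.95 MHz.
167.7 MHz mod fs = 12 MHz.
12 MHz ≤ fs/2 = 25.95 MHz, appears at 12 MHz.
135.5 MHz mod fs = 31.7 MHz.
31.7 MHz > fs/2 = 25.95 MHz, folds to fs − 31.7 MHz = 20.2 MHz.
190.9 MHz mod fs = 35.2 MHz.
35.2 MHz > fs/2 = 25.95 MHz, folds to fs − 35.2 MHz = 16.7 MHz.
239.3 MHz mod fs = 31.7 MHz.
31.7 MHz > fs/2 = 25.95 MHz, folds to fs − 31.7 MHz = 20.2 MHz.
Distinct values: {12 MHz, 16.7 MHz, 20.2 MHz}.

12 MHz, 16.7 MHz, 20.2 MHz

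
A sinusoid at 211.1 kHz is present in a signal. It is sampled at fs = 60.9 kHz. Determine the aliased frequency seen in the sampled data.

28.4 kHz

211.1 kHz mod fs = 28.4 kHz.
28.4 kHz ≤ fs/2 = 30.45 kHz, appears at 28.4 kHz.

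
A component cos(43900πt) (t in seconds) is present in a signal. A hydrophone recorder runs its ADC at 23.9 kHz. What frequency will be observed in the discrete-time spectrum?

ω = 43900π rad/s → f = ω/(2π) = 21950 Hz = 21.95 kHz.
21.95 kHz > fs/2 = 11.95 kHz, folds to fs − 21.95 kHz = 1.95 kHz.

1.95 kHz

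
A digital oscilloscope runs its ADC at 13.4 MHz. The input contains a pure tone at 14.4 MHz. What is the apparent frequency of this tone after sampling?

1 MHz

14.4 MHz mod fs = 1 MHz.
1 MHz ≤ fs/2 = 6.7 MHz, appears at 1 MHz.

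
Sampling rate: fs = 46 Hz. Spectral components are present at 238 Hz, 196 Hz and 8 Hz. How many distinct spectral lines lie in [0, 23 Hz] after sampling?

2

fs/2 = 23 Hz.
238 Hz mod fs = 8 Hz.
8 Hz ≤ fs/2 = 23 Hz, appears at 8 Hz.
196 Hz mod fs = 12 Hz.
12 Hz ≤ fs/2 = 23 Hz, appears at 12 Hz.
8 Hz ≤ fs/2 = 23 Hz, passes unchanged.
Distinct values: {8 Hz, 12 Hz} → 2.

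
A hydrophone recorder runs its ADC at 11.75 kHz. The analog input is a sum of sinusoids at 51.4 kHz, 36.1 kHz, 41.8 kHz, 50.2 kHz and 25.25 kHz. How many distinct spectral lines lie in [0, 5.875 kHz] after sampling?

5

fs/2 = 5.875 kHz.
51.4 kHz mod fs = 4.4 kHz.
4.4 kHz ≤ fs/2 = 5.875 kHz, appears at 4.4 kHz.
36.1 kHz mod fs = 0.85 kHz.
0.85 kHz ≤ fs/2 = 5.875 kHz, appears at 0.85 kHz.
41.8 kHz mod fs = 6.55 kHz.
6.55 kHz > fs/2 = 5.875 kHz, folds to fs − 6.55 kHz = 5.2 kHz.
50.2 kHz mod fs = 3.2 kHz.
3.2 kHz ≤ fs/2 = 5.875 kHz, appears at 3.2 kHz.
25.25 kHz mod fs = 1.75 kHz.
1.75 kHz ≤ fs/2 = 5.875 kHz, appears at 1.75 kHz.
Distinct values: {0.85 kHz, 1.75 kHz, 3.2 kHz, 4.4 kHz, 5.2 kHz} → 5.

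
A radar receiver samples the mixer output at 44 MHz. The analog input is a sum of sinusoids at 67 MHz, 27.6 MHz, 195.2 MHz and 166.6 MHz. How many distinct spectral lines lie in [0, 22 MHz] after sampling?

fs/2 = 22 MHz.
67 MHz mod fs = 23 MHz.
23 MHz > fs/2 = 22 MHz, folds to fs − 23 MHz = 21 MHz.
27.6 MHz > fs/2 = 22 MHz, folds to fs − 27.6 MHz = 16.4 MHz.
195.2 MHz mod fs = 19.2 MHz.
19.2 MHz ≤ fs/2 = 22 MHz, appears at 19.2 MHz.
166.6 MHz mod fs = 34.6 MHz.
34.6 MHz > fs/2 = 22 MHz, folds to fs − 34.6 MHz = 9.4 MHz.
Distinct values: {9.4 MHz, 16.4 MHz, 19.2 MHz, 21 MHz} → 4.

4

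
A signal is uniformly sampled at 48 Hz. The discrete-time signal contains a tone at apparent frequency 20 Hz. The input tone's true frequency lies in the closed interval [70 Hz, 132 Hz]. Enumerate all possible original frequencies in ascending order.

Frequencies that alias to 20 Hz are k·fs ± 20 Hz for integer k ≥ 0.
k=0: 20 Hz.
k=1: 28 Hz, 68 Hz.
k=2: 76 Hz, 116 Hz.
k=3: 124 Hz, 164 Hz.
k=4: 172 Hz, 212 Hz.
Within [70 Hz, 132 Hz]: 76 Hz, 116 Hz, 124 Hz.

76 Hz, 116 Hz, 124 Hz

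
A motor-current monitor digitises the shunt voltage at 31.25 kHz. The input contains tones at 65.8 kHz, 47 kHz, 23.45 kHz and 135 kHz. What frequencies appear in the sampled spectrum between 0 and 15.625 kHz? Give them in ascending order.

fs/2 = 15.625 kHz.
65.8 kHz mod fs = 3.3 kHz.
3.3 kHz ≤ fs/2 = 15.625 kHz, appears at 3.3 kHz.
47 kHz mod fs = 15.75 kHz.
15.75 kHz > fs/2 = 15.625 kHz, folds to fs − 15.75 kHz = 15.5 kHz.
23.45 kHz > fs/2 = 15.625 kHz, folds to fs − 23.45 kHz = 7.8 kHz.
135 kHz mod fs = 10 kHz.
10 kHz ≤ fs/2 = 15.625 kHz, appears at 10 kHz.
Distinct values: {3.3 kHz, 7.8 kHz, 10 kHz, 15.5 kHz}.

3.3 kHz, 7.8 kHz, 10 kHz, 15.5 kHz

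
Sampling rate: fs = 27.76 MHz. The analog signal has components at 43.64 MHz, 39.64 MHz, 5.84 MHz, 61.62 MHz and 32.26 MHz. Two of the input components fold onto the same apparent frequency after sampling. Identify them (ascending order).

39.64 MHz, 43.64 MHz

fs/2 = 13.88 MHz.
43.64 MHz mod fs = 15.88 MHz.
15.88 MHz > fs/2 = 13.88 MHz, folds to fs − 15.88 MHz = 11.88 MHz.
39.64 MHz mod fs = 11.88 MHz.
11.88 MHz ≤ fs/2 = 13.88 MHz, appears at 11.88 MHz.
5.84 MHz ≤ fs/2 = 13.88 MHz, passes unchanged.
61.62 MHz mod fs = 6.1 MHz.
6.1 MHz ≤ fs/2 = 13.88 MHz, appears at 6.1 MHz.
32.26 MHz mod fs = 4.5 MHz.
4.5 MHz ≤ fs/2 = 13.88 MHz, appears at 4.5 MHz.
39.64 MHz and 43.64 MHz both map to 11.88 MHz.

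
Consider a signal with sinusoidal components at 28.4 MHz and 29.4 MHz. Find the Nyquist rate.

Highest-frequency component: 29.4 MHz.
Nyquist rate = 2 × 29.4 MHz = 58.8 MHz.

58.8 MHz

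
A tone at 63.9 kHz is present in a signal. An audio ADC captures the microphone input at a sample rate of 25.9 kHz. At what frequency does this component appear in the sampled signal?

12.1 kHz

63.9 kHz mod fs = 12.1 kHz.
12.1 kHz ≤ fs/2 = 12.95 kHz, appears at 12.1 kHz.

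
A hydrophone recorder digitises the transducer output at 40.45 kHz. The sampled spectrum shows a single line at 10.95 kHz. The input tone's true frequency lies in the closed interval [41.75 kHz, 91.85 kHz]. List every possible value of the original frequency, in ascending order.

Frequencies that alias to 10.95 kHz are k·fs ± 10.95 kHz for integer k ≥ 0.
k=0: 10.95 kHz.
k=1: 29.5 kHz, 51.4 kHz.
k=2: 69.95 kHz, 91.85 kHz.
k=3: 110.4 kHz, 132.3 kHz.
Within [41.75 kHz, 91.85 kHz]: 51.4 kHz, 69.95 kHz, 91.85 kHz.

51.4 kHz, 69.95 kHz, 91.85 kHz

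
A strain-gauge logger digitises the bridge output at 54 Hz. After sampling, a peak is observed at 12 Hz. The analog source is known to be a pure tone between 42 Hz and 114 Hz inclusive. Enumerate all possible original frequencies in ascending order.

Frequencies that alias to 12 Hz are k·fs ± 12 Hz for integer k ≥ 0.
k=0: 12 Hz.
k=1: 42 Hz, 66 Hz.
k=2: 96 Hz, 120 Hz.
k=3: 150 Hz, 174 Hz.
Within [42 Hz, 114 Hz]: 42 Hz, 66 Hz, 96 Hz.

42 Hz, 66 Hz, 96 Hz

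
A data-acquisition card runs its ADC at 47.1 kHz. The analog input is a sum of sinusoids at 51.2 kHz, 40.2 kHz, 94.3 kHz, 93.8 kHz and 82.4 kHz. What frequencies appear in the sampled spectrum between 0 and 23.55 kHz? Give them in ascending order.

0.1 kHz, 0.4 kHz, 4.1 kHz, 6.9 kHz, 11.8 kHz

fs/2 = 23.55 kHz.
51.2 kHz mod fs = 4.1 kHz.
4.1 kHz ≤ fs/2 = 23.55 kHz, appears at 4.1 kHz.
40.2 kHz > fs/2 = 23.55 kHz, folds to fs − 40.2 kHz = 6.9 kHz.
94.3 kHz mod fs = 0.1 kHz.
0.1 kHz ≤ fs/2 = 23.55 kHz, appears at 0.1 kHz.
93.8 kHz mod fs = 46.7 kHz.
46.7 kHz > fs/2 = 23.55 kHz, folds to fs − 46.7 kHz = 0.4 kHz.
82.4 kHz mod fs = 35.3 kHz.
35.3 kHz > fs/2 = 23.55 kHz, folds to fs − 35.3 kHz = 11.8 kHz.
Distinct values: {0.1 kHz, 0.4 kHz, 4.1 kHz, 6.9 kHz, 11.8 kHz}.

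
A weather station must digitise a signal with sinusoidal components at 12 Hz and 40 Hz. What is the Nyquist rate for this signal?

80 Hz

Highest-frequency component: 40 Hz.
Nyquist rate = 2 × 40 Hz = 80 Hz.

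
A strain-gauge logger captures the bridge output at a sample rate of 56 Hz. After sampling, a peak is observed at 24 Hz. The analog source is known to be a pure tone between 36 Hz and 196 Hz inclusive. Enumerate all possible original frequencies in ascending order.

Frequencies that alias to 24 Hz are k·fs ± 24 Hz for integer k ≥ 0.
k=0: 24 Hz.
k=1: 32 Hz, 80 Hz.
k=2: 88 Hz, 136 Hz.
k=3: 144 Hz, 192 Hz.
k=4: 200 Hz, 248 Hz.
Within [36 Hz, 196 Hz]: 80 Hz, 88 Hz, 136 Hz, 144 Hz, 192 Hz.

80 Hz, 88 Hz, 136 Hz, 144 Hz, 192 Hz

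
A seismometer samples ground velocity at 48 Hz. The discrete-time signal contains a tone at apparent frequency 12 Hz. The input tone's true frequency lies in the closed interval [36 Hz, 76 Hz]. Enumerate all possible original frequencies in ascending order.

Frequencies that alias to 12 Hz are k·fs ± 12 Hz for integer k ≥ 0.
k=0: 12 Hz.
k=1: 36 Hz, 60 Hz.
k=2: 84 Hz, 108 Hz.
Within [36 Hz, 76 Hz]: 36 Hz, 60 Hz.

36 Hz, 60 Hz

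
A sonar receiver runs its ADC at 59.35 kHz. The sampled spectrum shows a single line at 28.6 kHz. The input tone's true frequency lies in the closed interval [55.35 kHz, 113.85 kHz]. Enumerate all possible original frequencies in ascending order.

87.95 kHz, 90.1 kHz

Frequencies that alias to 28.6 kHz are k·fs ± 28.6 kHz for integer k ≥ 0.
k=0: 28.6 kHz.
k=1: 30.75 kHz, 87.95 kHz.
k=2: 90.1 kHz, 147.3 kHz.
k=3: 149.45 kHz, 206.65 kHz.
Within [55.35 kHz, 113.85 kHz]: 87.95 kHz, 90.1 kHz.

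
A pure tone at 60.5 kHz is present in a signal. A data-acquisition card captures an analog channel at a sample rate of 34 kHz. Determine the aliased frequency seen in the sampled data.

60.5 kHz mod fs = 26.5 kHz.
26.5 kHz > fs/2 = 17 kHz, folds to fs − 26.5 kHz = 7.5 kHz.

7.5 kHz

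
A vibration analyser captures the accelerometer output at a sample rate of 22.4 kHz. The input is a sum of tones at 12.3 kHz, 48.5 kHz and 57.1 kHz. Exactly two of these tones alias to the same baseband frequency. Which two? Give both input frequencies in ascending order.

fs/2 = 11.2 kHz.
12.3 kHz > fs/2 = 11.2 kHz, folds to fs − 12.3 kHz = 10.1 kHz.
48.5 kHz mod fs = 3.7 kHz.
3.7 kHz ≤ fs/2 = 11.2 kHz, appears at 3.7 kHz.
57.1 kHz mod fs = 12.3 kHz.
12.3 kHz > fs/2 = 11.2 kHz, folds to fs − 12.3 kHz = 10.1 kHz.
12.3 kHz and 57.1 kHz both map to 10.1 kHz.

12.3 kHz, 57.1 kHz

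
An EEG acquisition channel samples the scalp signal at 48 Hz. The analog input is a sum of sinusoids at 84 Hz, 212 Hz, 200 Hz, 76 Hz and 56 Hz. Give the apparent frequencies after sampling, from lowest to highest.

fs/2 = 24 Hz.
84 Hz mod fs = 36 Hz.
36 Hz > fs/2 = 24 Hz, folds to fs − 36 Hz = 12 Hz.
212 Hz mod fs = 20 Hz.
20 Hz ≤ fs/2 = 24 Hz, appears at 20 Hz.
200 Hz mod fs = 8 Hz.
8 Hz ≤ fs/2 = 24 Hz, appears at 8 Hz.
76 Hz mod fs = 28 Hz.
28 Hz > fs/2 = 24 Hz, folds to fs − 28 Hz = 20 Hz.
56 Hz mod fs = 8 Hz.
8 Hz ≤ fs/2 = 24 Hz, appears at 8 Hz.
Distinct values: {8 Hz, 12 Hz, 20 Hz}.

8 Hz, 12 Hz, 20 Hz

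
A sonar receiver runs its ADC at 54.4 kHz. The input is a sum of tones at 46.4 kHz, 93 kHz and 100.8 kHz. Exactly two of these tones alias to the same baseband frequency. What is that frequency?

8 kHz

fs/2 = 27.2 kHz.
46.4 kHz > fs/2 = 27.2 kHz, folds to fs − 46.4 kHz = 8 kHz.
93 kHz mod fs = 38.6 kHz.
38.6 kHz > fs/2 = 27.2 kHz, folds to fs − 38.6 kHz = 15.8 kHz.
100.8 kHz mod fs = 46.4 kHz.
46.4 kHz > fs/2 = 27.2 kHz, folds to fs − 46.4 kHz = 8 kHz.
46.4 kHz and 100.8 kHz both map to 8 kHz.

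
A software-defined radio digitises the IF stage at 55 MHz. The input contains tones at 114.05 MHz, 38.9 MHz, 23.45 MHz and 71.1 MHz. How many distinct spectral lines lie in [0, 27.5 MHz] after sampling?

fs/2 = 27.5 MHz.
114.05 MHz mod fs = 4.05 MHz.
4.05 MHz ≤ fs/2 = 27.5 MHz, appears at 4.05 MHz.
38.9 MHz > fs/2 = 27.5 MHz, folds to fs − 38.9 MHz = 16.1 MHz.
23.45 MHz ≤ fs/2 = 27.5 MHz, passes unchanged.
71.1 MHz mod fs = 16.1 MHz.
16.1 MHz ≤ fs/2 = 27.5 MHz, appears at 16.1 MHz.
Distinct values: {4.05 MHz, 16.1 MHz, 23.45 MHz} → 3.

3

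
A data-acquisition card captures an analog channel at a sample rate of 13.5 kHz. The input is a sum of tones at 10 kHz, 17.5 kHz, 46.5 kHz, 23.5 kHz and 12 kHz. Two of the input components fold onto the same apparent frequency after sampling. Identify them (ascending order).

10 kHz, 23.5 kHz

fs/2 = 6.75 kHz.
10 kHz > fs/2 = 6.75 kHz, folds to fs − 10 kHz = 3.5 kHz.
17.5 kHz mod fs = 4 kHz.
4 kHz ≤ fs/2 = 6.75 kHz, appears at 4 kHz.
46.5 kHz mod fs = 6 kHz.
6 kHz ≤ fs/2 = 6.75 kHz, appears at 6 kHz.
23.5 kHz mod fs = 10 kHz.
10 kHz > fs/2 = 6.75 kHz, folds to fs − 10 kHz = 3.5 kHz.
12 kHz > fs/2 = 6.75 kHz, folds to fs − 12 kHz = 1.5 kHz.
10 kHz and 23.5 kHz both map to 3.5 kHz.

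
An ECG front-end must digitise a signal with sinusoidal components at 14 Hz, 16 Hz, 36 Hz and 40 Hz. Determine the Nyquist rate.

80 Hz

Highest-frequency component: 40 Hz.
Nyquist rate = 2 × 40 Hz = 80 Hz.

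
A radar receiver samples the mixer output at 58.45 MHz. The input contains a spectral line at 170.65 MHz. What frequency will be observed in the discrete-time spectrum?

170.65 MHz mod fs = 53.75 MHz.
53.75 MHz > fs/2 = 29.225 MHz, folds to fs − 53.75 MHz = 4.7 MHz.

4.7 MHz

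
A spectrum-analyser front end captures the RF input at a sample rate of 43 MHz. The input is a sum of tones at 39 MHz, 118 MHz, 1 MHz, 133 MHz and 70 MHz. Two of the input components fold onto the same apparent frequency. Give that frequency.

4 MHz

fs/2 = 21.5 MHz.
39 MHz > fs/2 = 21.5 MHz, folds to fs − 39 MHz = 4 MHz.
118 MHz mod fs = 32 MHz.
32 MHz > fs/2 = 21.5 MHz, folds to fs − 32 MHz = 11 MHz.
1 MHz ≤ fs/2 = 21.5 MHz, passes unchanged.
133 MHz mod fs = 4 MHz.
4 MHz ≤ fs/2 = 21.5 MHz, appears at 4 MHz.
70 MHz mod fs = 27 MHz.
27 MHz > fs/2 = 21.5 MHz, folds to fs − 27 MHz = 16 MHz.
39 MHz and 133 MHz both map to 4 MHz.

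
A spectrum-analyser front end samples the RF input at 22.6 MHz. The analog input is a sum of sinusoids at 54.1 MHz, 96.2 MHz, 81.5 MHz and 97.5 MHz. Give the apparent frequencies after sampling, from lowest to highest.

fs/2 = 11.3 MHz.
54.1 MHz mod fs = 8.9 MHz.
8.9 MHz ≤ fs/2 = 11.3 MHz, appears at 8.9 MHz.
96.2 MHz mod fs = 5.8 MHz.
5.8 MHz ≤ fs/2 = 11.3 MHz, appears at 5.8 MHz.
81.5 MHz mod fs = 13.7 MHz.
13.7 MHz > fs/2 = 11.3 MHz, folds to fs − 13.7 MHz = 8.9 MHz.
97.5 MHz mod fs = 7.1 MHz.
7.1 MHz ≤ fs/2 = 11.3 MHz, appears at 7.1 MHz.
Distinct values: {5.8 MHz, 7.1 MHz, 8.9 MHz}.

5.8 MHz, 7.1 MHz, 8.9 MHz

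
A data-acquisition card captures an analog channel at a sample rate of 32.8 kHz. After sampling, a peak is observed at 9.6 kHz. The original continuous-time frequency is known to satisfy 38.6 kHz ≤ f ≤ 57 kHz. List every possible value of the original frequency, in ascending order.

42.4 kHz, 56 kHz

Frequencies that alias to 9.6 kHz are k·fs ± 9.6 kHz for integer k ≥ 0.
k=0: 9.6 kHz.
k=1: 23.2 kHz, 42.4 kHz.
k=2: 56 kHz, 75.2 kHz.
k=3: 88.8 kHz, 108 kHz.
Within [38.6 kHz, 57 kHz]: 42.4 kHz, 56 kHz.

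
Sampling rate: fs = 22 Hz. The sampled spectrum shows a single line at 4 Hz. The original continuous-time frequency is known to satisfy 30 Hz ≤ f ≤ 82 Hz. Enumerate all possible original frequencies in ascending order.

40 Hz, 48 Hz, 62 Hz, 70 Hz

Frequencies that alias to 4 Hz are k·fs ± 4 Hz for integer k ≥ 0.
k=0: 4 Hz.
k=1: 18 Hz, 26 Hz.
k=2: 40 Hz, 48 Hz.
k=3: 62 Hz, 70 Hz.
k=4: 84 Hz, 92 Hz.
Within [30 Hz, 82 Hz]: 40 Hz, 48 Hz, 62 Hz, 70 Hz.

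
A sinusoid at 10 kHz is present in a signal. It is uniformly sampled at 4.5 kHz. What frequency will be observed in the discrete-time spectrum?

1 kHz

10 kHz mod fs = 1 kHz.
1 kHz ≤ fs/2 = 2.25 kHz, appears at 1 kHz.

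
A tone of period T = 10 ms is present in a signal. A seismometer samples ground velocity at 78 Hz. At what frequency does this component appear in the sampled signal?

22 Hz

T = 10 ms → f = 1/T = 100 Hz.
100 Hz mod fs = 22 Hz.
22 Hz ≤ fs/2 = 39 Hz, appears at 22 Hz.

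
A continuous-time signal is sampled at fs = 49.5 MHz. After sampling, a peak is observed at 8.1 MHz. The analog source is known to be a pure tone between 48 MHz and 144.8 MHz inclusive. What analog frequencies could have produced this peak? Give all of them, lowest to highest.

57.6 MHz, 90.9 MHz, 107.1 MHz, 140.4 MHz

Frequencies that alias to 8.1 MHz are k·fs ± 8.1 MHz for integer k ≥ 0.
k=0: 8.1 MHz.
k=1: 41.4 MHz, 57.6 MHz.
k=2: 90.9 MHz, 107.1 MHz.
k=3: 140.4 MHz, 156.6 MHz.
k=4: 189.9 MHz, 206.1 MHz.
Within [48 MHz, 144.8 MHz]: 57.6 MHz, 90.9 MHz, 107.1 MHz, 140.4 MHz.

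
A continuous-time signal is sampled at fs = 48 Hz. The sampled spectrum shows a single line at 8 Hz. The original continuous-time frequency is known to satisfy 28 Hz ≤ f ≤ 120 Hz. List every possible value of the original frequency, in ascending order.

40 Hz, 56 Hz, 88 Hz, 104 Hz

Frequencies that alias to 8 Hz are k·fs ± 8 Hz for integer k ≥ 0.
k=0: 8 Hz.
k=1: 40 Hz, 56 Hz.
k=2: 88 Hz, 104 Hz.
k=3: 136 Hz, 152 Hz.
Within [28 Hz, 120 Hz]: 40 Hz, 56 Hz, 88 Hz, 104 Hz.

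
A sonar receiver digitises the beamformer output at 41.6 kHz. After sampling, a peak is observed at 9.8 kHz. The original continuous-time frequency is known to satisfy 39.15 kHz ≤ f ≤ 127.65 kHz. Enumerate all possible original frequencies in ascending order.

51.4 kHz, 73.4 kHz, 93 kHz, 115 kHz

Frequencies that alias to 9.8 kHz are k·fs ± 9.8 kHz for integer k ≥ 0.
k=0: 9.8 kHz.
k=1: 31.8 kHz, 51.4 kHz.
k=2: 73.4 kHz, 93 kHz.
k=3: 115 kHz, 134.6 kHz.
k=4: 156.6 kHz, 176.2 kHz.
Within [39.15 kHz, 127.65 kHz]: 51.4 kHz, 73.4 kHz, 93 kHz, 115 kHz.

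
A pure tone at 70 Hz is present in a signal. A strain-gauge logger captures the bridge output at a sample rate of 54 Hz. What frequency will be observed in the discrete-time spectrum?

16 Hz

70 Hz mod fs = 16 Hz.
16 Hz ≤ fs/2 = 27 Hz, appears at 16 Hz.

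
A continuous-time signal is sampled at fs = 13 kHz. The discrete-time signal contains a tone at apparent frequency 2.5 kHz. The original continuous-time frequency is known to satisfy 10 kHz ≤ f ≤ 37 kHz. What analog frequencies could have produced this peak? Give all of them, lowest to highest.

Frequencies that alias to 2.5 kHz are k·fs ± 2.5 kHz for integer k ≥ 0.
k=0: 2.5 kHz.
k=1: 10.5 kHz, 15.5 kHz.
k=2: 23.5 kHz, 28.5 kHz.
k=3: 36.5 kHz, 41.5 kHz.
k=4: 49.5 kHz, 54.5 kHz.
Within [10 kHz, 37 kHz]: 10.5 kHz, 15.5 kHz, 23.5 kHz, 28.5 kHz, 36.5 kHz.

10.5 kHz, 15.5 kHz, 23.5 kHz, 28.5 kHz, 36.5 kHz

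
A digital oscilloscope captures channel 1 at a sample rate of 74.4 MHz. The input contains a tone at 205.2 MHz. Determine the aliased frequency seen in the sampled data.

205.2 MHz mod fs = 56.4 MHz.
56.4 MHz > fs/2 = 37.2 MHz, folds to fs − 56.4 MHz = 18 MHz.

18 MHz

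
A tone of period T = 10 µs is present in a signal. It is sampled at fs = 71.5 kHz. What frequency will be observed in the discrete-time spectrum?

T = 10 µs → f = 1/T = 100 kHz.
100 kHz mod fs = 28.5 kHz.
28.5 kHz ≤ fs/2 = 35.75 kHz, appears at 28.5 kHz.

28.5 kHz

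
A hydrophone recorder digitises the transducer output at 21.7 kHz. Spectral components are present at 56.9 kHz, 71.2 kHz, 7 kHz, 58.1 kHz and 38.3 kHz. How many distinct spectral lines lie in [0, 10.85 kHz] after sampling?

fs/2 = 10.85 kHz.
56.9 kHz mod fs = 13.5 kHz.
13.5 kHz > fs/2 = 10.85 kHz, folds to fs − 13.5 kHz = 8.2 kHz.
71.2 kHz mod fs = 6.1 kHz.
6.1 kHz ≤ fs/2 = 10.85 kHz, appears at 6.1 kHz.
7 kHz ≤ fs/2 = 10.85 kHz, passes unchanged.
58.1 kHz mod fs = 14.7 kHz.
14.7 kHz > fs/2 = 10.85 kHz, folds to fs − 14.7 kHz = 7 kHz.
38.3 kHz mod fs = 16.6 kHz.
16.6 kHz > fs/2 = 10.85 kHz, folds to fs − 16.6 kHz = 5.1 kHz.
Distinct values: {5.1 kHz, 6.1 kHz, 7 kHz, 8.2 kHz} → 4.

4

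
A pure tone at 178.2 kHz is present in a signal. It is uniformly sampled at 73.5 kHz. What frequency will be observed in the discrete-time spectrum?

178.2 kHz mod fs = 31.2 kHz.
31.2 kHz ≤ fs/2 = 36.75 kHz, appears at 31.2 kHz.

31.2 kHz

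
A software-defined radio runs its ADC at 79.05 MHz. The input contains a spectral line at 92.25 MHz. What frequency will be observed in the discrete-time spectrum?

92.25 MHz mod fs = 13.2 MHz.
13.2 MHz ≤ fs/2 = 39.525 MHz, appears at 13.2 MHz.

13.2 MHz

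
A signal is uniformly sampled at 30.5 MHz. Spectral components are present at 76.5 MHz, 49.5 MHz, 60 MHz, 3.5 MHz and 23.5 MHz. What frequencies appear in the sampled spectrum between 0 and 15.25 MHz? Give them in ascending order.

1 MHz, 3.5 MHz, 7 MHz, 11.5 MHz, 15 MHz

fs/2 = 15.25 MHz.
76.5 MHz mod fs = 15.5 MHz.
15.5 MHz > fs/2 = 15.25 MHz, folds to fs − 15.5 MHz = 15 MHz.
49.5 MHz mod fs = 19 MHz.
19 MHz > fs/2 = 15.25 MHz, folds to fs − 19 MHz = 11.5 MHz.
60 MHz mod fs = 29.5 MHz.
29.5 MHz > fs/2 = 15.25 MHz, folds to fs − 29.5 MHz = 1 MHz.
3.5 MHz ≤ fs/2 = 15.25 MHz, passes unchanged.
23.5 MHz > fs/2 = 15.25 MHz, folds to fs − 23.5 MHz = 7 MHz.
Distinct values: {1 MHz, 3.5 MHz, 7 MHz, 11.5 MHz, 15 MHz}.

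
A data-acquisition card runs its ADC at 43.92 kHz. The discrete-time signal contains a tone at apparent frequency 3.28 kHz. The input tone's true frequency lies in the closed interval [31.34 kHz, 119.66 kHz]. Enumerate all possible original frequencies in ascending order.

40.64 kHz, 47.2 kHz, 84.56 kHz, 91.12 kHz

Frequencies that alias to 3.28 kHz are k·fs ± 3.28 kHz for integer k ≥ 0.
k=0: 3.28 kHz.
k=1: 40.64 kHz, 47.2 kHz.
k=2: 84.56 kHz, 91.12 kHz.
k=3: 128.48 kHz, 135.04 kHz.
Within [31.34 kHz, 119.66 kHz]: 40.64 kHz, 47.2 kHz, 84.56 kHz, 91.12 kHz.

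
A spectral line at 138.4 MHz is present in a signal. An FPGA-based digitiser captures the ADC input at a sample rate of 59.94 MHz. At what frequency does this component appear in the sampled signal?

138.4 MHz mod fs = 18.52 MHz.
18.52 MHz ≤ fs/2 = 29.97 MHz, appears at 18.52 MHz.

18.52 MHz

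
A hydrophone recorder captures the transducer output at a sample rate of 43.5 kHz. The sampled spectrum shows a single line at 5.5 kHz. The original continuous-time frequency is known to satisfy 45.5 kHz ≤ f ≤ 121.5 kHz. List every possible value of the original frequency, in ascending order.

49 kHz, 81.5 kHz, 92.5 kHz

Frequencies that alias to 5.5 kHz are k·fs ± 5.5 kHz for integer k ≥ 0.
k=0: 5.5 kHz.
k=1: 38 kHz, 49 kHz.
k=2: 81.5 kHz, 92.5 kHz.
k=3: 125 kHz, 136 kHz.
Within [45.5 kHz, 121.5 kHz]: 49 kHz, 81.5 kHz, 92.5 kHz.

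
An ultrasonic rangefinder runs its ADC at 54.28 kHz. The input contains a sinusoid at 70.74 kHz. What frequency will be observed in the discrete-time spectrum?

16.46 kHz

70.74 kHz mod fs = 16.46 kHz.
16.46 kHz ≤ fs/2 = 27.14 kHz, appears at 16.46 kHz.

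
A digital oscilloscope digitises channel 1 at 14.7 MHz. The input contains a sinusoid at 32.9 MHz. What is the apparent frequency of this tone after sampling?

3.5 MHz

32.9 MHz mod fs = 3.5 MHz.
3.5 MHz ≤ fs/2 = 7.35 MHz, appears at 3.5 MHz.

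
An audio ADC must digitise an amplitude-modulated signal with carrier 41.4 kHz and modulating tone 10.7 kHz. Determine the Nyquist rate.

104.2 kHz

AM sidebands sit at fc ± fm = 30.7 kHz and 52.1 kHz.
Highest-frequency component: 52.1 kHz.
Nyquist rate = 2 × 52.1 kHz = 104.2 kHz.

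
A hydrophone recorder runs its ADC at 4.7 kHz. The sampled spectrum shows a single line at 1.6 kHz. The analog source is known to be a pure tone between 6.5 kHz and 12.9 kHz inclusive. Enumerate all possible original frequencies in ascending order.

7.8 kHz, 11 kHz, 12.5 kHz

Frequencies that alias to 1.6 kHz are k·fs ± 1.6 kHz for integer k ≥ 0.
k=0: 1.6 kHz.
k=1: 3.1 kHz, 6.3 kHz.
k=2: 7.8 kHz, 11 kHz.
k=3: 12.5 kHz, 15.7 kHz.
k=4: 17.2 kHz, 20.4 kHz.
Within [6.5 kHz, 12.9 kHz]: 7.8 kHz, 11 kHz, 12.5 kHz.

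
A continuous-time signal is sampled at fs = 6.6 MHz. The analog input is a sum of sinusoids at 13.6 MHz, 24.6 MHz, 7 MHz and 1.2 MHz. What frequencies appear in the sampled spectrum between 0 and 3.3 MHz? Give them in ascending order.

0.4 MHz, 1.2 MHz, 1.8 MHz

fs/2 = 3.3 MHz.
13.6 MHz mod fs = 0.4 MHz.
0.4 MHz ≤ fs/2 = 3.3 MHz, appears at 0.4 MHz.
24.6 MHz mod fs = 4.8 MHz.
4.8 MHz > fs/2 = 3.3 MHz, folds to fs − 4.8 MHz = 1.8 MHz.
7 MHz mod fs = 0.4 MHz.
0.4 MHz ≤ fs/2 = 3.3 MHz, appears at 0.4 MHz.
1.2 MHz ≤ fs/2 = 3.3 MHz, passes unchanged.
Distinct values: {0.4 MHz, 1.2 MHz, 1.8 MHz}.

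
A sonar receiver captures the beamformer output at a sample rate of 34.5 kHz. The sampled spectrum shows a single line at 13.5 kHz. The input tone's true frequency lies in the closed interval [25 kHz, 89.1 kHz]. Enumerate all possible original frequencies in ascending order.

Frequencies that alias to 13.5 kHz are k·fs ± 13.5 kHz for integer k ≥ 0.
k=0: 13.5 kHz.
k=1: 21 kHz, 48 kHz.
k=2: 55.5 kHz, 82.5 kHz.
k=3: 90 kHz, 117 kHz.
Within [25 kHz, 89.1 kHz]: 48 kHz, 55.5 kHz, 82.5 kHz.

48 kHz, 55.5 kHz, 82.5 kHz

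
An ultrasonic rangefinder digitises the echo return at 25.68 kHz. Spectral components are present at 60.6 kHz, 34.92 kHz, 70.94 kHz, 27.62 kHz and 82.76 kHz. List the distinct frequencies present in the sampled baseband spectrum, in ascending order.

fs/2 = 12.84 kHz.
60.6 kHz mod fs = 9.24 kHz.
9.24 kHz ≤ fs/2 = 12.84 kHz, appears at 9.24 kHz.
34.92 kHz mod fs = 9.24 kHz.
9.24 kHz ≤ fs/2 = 12.84 kHz, appears at 9.24 kHz.
70.94 kHz mod fs = 19.58 kHz.
19.58 kHz > fs/2 = 12.84 kHz, folds to fs − 19.58 kHz = 6.1 kHz.
27.62 kHz mod fs = 1.94 kHz.
1.94 kHz ≤ fs/2 = 12.84 kHz, appears at 1.94 kHz.
82.76 kHz mod fs = 5.72 kHz.
5.72 kHz ≤ fs/2 = 12.84 kHz, appears at 5.72 kHz.
Distinct values: {1.94 kHz, 5.72 kHz, 6.1 kHz, 9.24 kHz}.

1.94 kHz, 5.72 kHz, 6.1 kHz, 9.24 kHz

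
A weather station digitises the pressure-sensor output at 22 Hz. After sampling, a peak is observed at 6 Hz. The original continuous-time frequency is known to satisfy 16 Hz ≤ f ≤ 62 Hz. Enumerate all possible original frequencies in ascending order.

16 Hz, 28 Hz, 38 Hz, 50 Hz, 60 Hz

Frequencies that alias to 6 Hz are k·fs ± 6 Hz for integer k ≥ 0.
k=0: 6 Hz.
k=1: 16 Hz, 28 Hz.
k=2: 38 Hz, 50 Hz.
k=3: 60 Hz, 72 Hz.
k=4: 82 Hz, 94 Hz.
Within [16 Hz, 62 Hz]: 16 Hz, 28 Hz, 38 Hz, 50 Hz, 60 Hz.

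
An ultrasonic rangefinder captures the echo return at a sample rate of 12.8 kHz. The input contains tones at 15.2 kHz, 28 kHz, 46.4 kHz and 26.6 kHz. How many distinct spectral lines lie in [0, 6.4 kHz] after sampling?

3

fs/2 = 6.4 kHz.
15.2 kHz mod fs = 2.4 kHz.
2.4 kHz ≤ fs/2 = 6.4 kHz, appears at 2.4 kHz.
28 kHz mod fs = 2.4 kHz.
2.4 kHz ≤ fs/2 = 6.4 kHz, appears at 2.4 kHz.
46.4 kHz mod fs = 8 kHz.
8 kHz > fs/2 = 6.4 kHz, folds to fs − 8 kHz = 4.8 kHz.
26.6 kHz mod fs = 1 kHz.
1 kHz ≤ fs/2 = 6.4 kHz, appears at 1 kHz.
Distinct values: {1 kHz, 2.4 kHz, 4.8 kHz} → 3.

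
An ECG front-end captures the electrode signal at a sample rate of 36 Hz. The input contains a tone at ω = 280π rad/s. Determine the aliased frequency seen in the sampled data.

ω = 280π rad/s → f = ω/(2π) = 140 Hz.
140 Hz mod fs = 32 Hz.
32 Hz > fs/2 = 18 Hz, folds to fs − 32 Hz = 4 Hz.

4 Hz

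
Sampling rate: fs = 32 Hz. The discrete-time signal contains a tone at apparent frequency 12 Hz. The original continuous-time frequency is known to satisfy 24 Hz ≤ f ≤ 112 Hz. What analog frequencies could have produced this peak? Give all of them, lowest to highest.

44 Hz, 52 Hz, 76 Hz, 84 Hz, 108 Hz

Frequencies that alias to 12 Hz are k·fs ± 12 Hz for integer k ≥ 0.
k=0: 12 Hz.
k=1: 20 Hz, 44 Hz.
k=2: 52 Hz, 76 Hz.
k=3: 84 Hz, 108 Hz.
k=4: 116 Hz, 140 Hz.
Within [24 Hz, 112 Hz]: 44 Hz, 52 Hz, 76 Hz, 84 Hz, 108 Hz.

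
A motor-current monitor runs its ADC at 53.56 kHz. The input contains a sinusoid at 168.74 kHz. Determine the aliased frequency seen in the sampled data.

8.06 kHz

168.74 kHz mod fs = 8.06 kHz.
8.06 kHz ≤ fs/2 = 26.78 kHz, appears at 8.06 kHz.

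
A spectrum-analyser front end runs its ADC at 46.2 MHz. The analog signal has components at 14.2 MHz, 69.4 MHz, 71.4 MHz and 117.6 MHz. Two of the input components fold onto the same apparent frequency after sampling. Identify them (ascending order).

fs/2 = 23.1 MHz.
14.2 MHz ≤ fs/2 = 23.1 MHz, passes unchanged.
69.4 MHz mod fs = 23.2 MHz.
23.2 MHz > fs/2 = 23.1 MHz, folds to fs − 23.2 MHz = 23 MHz.
71.4 MHz mod fs = 25.2 MHz.
25.2 MHz > fs/2 = 23.1 MHz, folds to fs − 25.2 MHz = 21 MHz.
117.6 MHz mod fs = 25.2 MHz.
25.2 MHz > fs/2 = 23.1 MHz, folds to fs − 25.2 MHz = 21 MHz.
71.4 MHz and 117.6 MHz both map to 21 MHz.

71.4 MHz, 117.6 MHz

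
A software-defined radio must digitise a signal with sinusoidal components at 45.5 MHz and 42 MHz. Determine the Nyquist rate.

91 MHz

Highest-frequency component: 45.5 MHz.
Nyquist rate = 2 × 45.5 MHz = 91 MHz.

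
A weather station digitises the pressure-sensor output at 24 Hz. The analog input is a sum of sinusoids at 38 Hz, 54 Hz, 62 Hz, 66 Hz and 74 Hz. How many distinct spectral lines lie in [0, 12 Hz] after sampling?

fs/2 = 12 Hz.
38 Hz mod fs = 14 Hz.
14 Hz > fs/2 = 12 Hz, folds to fs − 14 Hz = 10 Hz.
54 Hz mod fs = 6 Hz.
6 Hz ≤ fs/2 = 12 Hz, appears at 6 Hz.
62 Hz mod fs = 14 Hz.
14 Hz > fs/2 = 12 Hz, folds to fs − 14 Hz = 10 Hz.
66 Hz mod fs = 18 Hz.
18 Hz > fs/2 = 12 Hz, folds to fs − 18 Hz = 6 Hz.
74 Hz mod fs = 2 Hz.
2 Hz ≤ fs/2 = 12 Hz, appears at 2 Hz.
Distinct values: {2 Hz, 6 Hz, 10 Hz} → 3.

3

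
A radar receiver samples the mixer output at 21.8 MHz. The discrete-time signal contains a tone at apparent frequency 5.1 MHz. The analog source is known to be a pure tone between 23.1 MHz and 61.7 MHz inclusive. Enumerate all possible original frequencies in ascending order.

Frequencies that alias to 5.1 MHz are k·fs ± 5.1 MHz for integer k ≥ 0.
k=0: 5.1 MHz.
k=1: 16.7 MHz, 26.9 MHz.
k=2: 38.5 MHz, 48.7 MHz.
k=3: 60.3 MHz, 70.5 MHz.
k=4: 82.1 MHz, 92.3 MHz.
Within [23.1 MHz, 61.7 MHz]: 26.9 MHz, 38.5 MHz, 48.7 MHz, 60.3 MHz.

26.9 MHz, 38.5 MHz, 48.7 MHz, 60.3 MHz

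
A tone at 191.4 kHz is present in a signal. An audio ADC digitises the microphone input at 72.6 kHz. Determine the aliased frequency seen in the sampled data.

26.4 kHz

191.4 kHz mod fs = 46.2 kHz.
46.2 kHz > fs/2 = 36.3 kHz, folds to fs − 46.2 kHz = 26.4 kHz.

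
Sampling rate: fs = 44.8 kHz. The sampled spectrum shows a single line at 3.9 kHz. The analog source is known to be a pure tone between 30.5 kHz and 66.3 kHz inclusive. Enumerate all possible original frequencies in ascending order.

40.9 kHz, 48.7 kHz

Frequencies that alias to 3.9 kHz are k·fs ± 3.9 kHz for integer k ≥ 0.
k=0: 3.9 kHz.
k=1: 40.9 kHz, 48.7 kHz.
k=2: 85.7 kHz, 93.5 kHz.
Within [30.5 kHz, 66.3 kHz]: 40.9 kHz, 48.7 kHz.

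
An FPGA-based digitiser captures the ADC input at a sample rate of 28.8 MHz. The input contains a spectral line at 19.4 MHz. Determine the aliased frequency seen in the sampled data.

19.4 MHz > fs/2 = 14.4 MHz, folds to fs − 19.4 MHz = 9.4 MHz.

9.4 MHz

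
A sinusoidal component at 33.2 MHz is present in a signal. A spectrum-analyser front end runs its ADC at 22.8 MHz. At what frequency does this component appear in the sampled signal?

10.4 MHz

33.2 MHz mod fs = 10.4 MHz.
10.4 MHz ≤ fs/2 = 11.4 MHz, appears at 10.4 MHz.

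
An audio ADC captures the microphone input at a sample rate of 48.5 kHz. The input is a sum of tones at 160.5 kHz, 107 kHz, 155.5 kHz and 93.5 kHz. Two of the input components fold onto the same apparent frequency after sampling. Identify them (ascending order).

107 kHz, 155.5 kHz

fs/2 = 24.25 kHz.
160.5 kHz mod fs = 15 kHz.
15 kHz ≤ fs/2 = 24.25 kHz, appears at 15 kHz.
107 kHz mod fs = 10 kHz.
10 kHz ≤ fs/2 = 24.25 kHz, appears at 10 kHz.
155.5 kHz mod fs = 10 kHz.
10 kHz ≤ fs/2 = 24.25 kHz, appears at 10 kHz.
93.5 kHz mod fs = 45 kHz.
45 kHz > fs/2 = 24.25 kHz, folds to fs − 45 kHz = 3.5 kHz.
107 kHz and 155.5 kHz both map to 10 kHz.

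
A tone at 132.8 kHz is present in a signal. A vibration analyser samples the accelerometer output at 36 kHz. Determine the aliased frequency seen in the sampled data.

11.2 kHz

132.8 kHz mod fs = 24.8 kHz.
24.8 kHz > fs/2 = 18 kHz, folds to fs − 24.8 kHz = 11.2 kHz.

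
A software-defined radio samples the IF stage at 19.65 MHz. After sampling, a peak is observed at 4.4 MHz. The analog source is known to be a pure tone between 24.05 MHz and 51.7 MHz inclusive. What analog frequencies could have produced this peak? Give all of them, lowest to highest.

Frequencies that alias to 4.4 MHz are k·fs ± 4.4 MHz for integer k ≥ 0.
k=0: 4.4 MHz.
k=1: 15.25 MHz, 24.05 MHz.
k=2: 34.9 MHz, 43.7 MHz.
k=3: 54.55 MHz, 63.35 MHz.
Within [24.05 MHz, 51.7 MHz]: 24.05 MHz, 34.9 MHz, 43.7 MHz.

24.05 MHz, 34.9 MHz, 43.7 MHz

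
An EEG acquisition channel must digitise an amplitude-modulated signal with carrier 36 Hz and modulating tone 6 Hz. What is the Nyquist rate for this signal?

84 Hz

AM sidebands sit at fc ± fm = 30 Hz and 42 Hz.
Highest-frequency component: 42 Hz.
Nyquist rate = 2 × 42 Hz = 84 Hz.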